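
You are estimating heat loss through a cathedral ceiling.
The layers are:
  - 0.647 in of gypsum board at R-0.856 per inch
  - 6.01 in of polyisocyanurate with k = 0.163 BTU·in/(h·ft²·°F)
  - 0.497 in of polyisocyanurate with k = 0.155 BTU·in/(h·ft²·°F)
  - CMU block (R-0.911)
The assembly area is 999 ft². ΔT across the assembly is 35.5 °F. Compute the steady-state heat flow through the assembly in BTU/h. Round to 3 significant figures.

0.647 × 0.856 = 0.5538
6.01/0.163 = 36.87
0.497/0.155 = 3.206
R_total = 0.5538 + 36.87 + 3.206 + 0.911 = 41.54 ft²·°F·h/BTU
Q = A·ΔT/R = 999 × 35.5 / 41.54 = 853.7 BTU/h

854 BTU/h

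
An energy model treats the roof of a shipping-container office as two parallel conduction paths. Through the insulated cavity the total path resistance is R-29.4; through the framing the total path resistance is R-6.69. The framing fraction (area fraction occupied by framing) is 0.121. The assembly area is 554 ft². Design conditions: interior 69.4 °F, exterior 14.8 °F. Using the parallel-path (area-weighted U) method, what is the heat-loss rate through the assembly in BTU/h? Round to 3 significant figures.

1450 BTU/h

U_eff = 0.879/29.4 + 0.121/6.69 = 0.0299 + 0.01809 = 0.04798
R_eff = 1/U_eff = 20.84 ft²·°F·h/BTU
Q = 554 × (69.4 − 14.8) / 20.84 = 1451 BTU/h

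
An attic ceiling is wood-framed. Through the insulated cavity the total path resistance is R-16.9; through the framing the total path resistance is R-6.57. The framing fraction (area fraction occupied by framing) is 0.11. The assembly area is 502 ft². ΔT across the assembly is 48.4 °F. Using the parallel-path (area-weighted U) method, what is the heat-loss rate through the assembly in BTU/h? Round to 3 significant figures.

1690 BTU/h

U_eff = 0.89/16.9 + 0.11/6.57 = 0.05266 + 0.01674 = 0.06941
R_eff = 1/U_eff = 14.41 ft²·°F·h/BTU
Q = 502 × 48.4 / 14.41 = 1686 BTU/h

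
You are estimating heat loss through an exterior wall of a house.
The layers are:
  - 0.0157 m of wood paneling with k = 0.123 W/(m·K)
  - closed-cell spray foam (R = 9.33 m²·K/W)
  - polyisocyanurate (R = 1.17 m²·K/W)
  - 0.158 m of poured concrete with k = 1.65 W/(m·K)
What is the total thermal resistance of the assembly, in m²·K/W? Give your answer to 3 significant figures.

0.0157/0.123 = 0.1276
0.158/1.65 = 0.09576
R_total = 0.1276 + 9.33 + 1.17 + 0.09576 = 10.72 m²·K/W

10.7 m²·K/W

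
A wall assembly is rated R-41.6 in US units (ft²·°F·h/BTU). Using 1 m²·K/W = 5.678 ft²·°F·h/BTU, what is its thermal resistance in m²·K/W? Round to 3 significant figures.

7.33 m²·K/W

R_SI = 41.6/5.678 = 7.327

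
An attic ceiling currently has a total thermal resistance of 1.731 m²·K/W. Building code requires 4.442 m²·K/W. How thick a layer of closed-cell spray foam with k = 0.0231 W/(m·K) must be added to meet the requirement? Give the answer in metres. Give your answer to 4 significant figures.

ΔR = 4.442 − 1.731 = 2.711 m²·K/W
L = ΔR × k = 2.711 × 0.0231 = 0.062624 m

0.06262 m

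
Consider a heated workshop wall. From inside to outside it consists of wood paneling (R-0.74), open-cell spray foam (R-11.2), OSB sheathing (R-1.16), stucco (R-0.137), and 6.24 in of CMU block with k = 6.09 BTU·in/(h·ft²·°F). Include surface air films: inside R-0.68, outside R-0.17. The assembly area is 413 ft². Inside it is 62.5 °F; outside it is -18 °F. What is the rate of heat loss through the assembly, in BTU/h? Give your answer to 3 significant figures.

6.24/6.09 = 1.025
R_total = 0.68 + 0.74 + 11.2 + 1.16 + 0.137 + 1.025 + 0.17 = 15.11 ft²·°F·h/BTU
Q = A·ΔT/R = 413 × (62.5 − (-18)) / 15.11 = 2200 BTU/h

2200 BTU/h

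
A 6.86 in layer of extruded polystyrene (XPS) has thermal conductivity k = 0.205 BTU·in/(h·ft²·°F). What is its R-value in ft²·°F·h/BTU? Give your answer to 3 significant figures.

R = L/k = 6.86/0.205 = 33.46 ft²·°F·h/BTU

33.5 ft²·°F·h/BTU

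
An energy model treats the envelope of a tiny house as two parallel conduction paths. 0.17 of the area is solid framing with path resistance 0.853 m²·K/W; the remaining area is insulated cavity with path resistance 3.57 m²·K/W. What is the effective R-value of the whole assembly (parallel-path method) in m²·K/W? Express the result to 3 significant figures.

2.32 m²·K/W

U_eff = 0.83/3.57 + 0.17/0.853 = 0.2325 + 0.1993 = 0.4318
R_eff = 1/U_eff = 2.316 m²·K/W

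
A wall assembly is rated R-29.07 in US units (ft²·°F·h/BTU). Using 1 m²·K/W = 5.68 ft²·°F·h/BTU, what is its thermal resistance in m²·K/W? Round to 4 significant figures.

R_SI = 29.07/5.68 = 5.118

5.118 m²·K/W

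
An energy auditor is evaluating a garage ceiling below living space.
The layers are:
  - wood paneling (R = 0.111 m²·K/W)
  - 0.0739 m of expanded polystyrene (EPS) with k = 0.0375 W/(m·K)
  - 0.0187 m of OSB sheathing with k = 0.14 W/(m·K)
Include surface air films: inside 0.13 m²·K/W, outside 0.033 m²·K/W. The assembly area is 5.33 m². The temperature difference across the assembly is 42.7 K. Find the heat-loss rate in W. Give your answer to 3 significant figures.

95.7 W

0.0739/0.0375 = 1.971
0.0187/0.14 = 0.1336
R_total = 0.13 + 0.111 + 1.971 + 0.1336 + 0.033 = 2.378 m²·K/W
Q = A·ΔT/R = 5.33 × 42.7 / 2.378 = 95.7 W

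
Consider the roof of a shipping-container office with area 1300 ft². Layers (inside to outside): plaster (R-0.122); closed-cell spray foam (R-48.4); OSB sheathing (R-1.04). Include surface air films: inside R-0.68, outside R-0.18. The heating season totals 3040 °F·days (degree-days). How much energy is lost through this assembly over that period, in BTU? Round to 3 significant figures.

R_total = 0.68 + 0.122 + 48.4 + 1.04 + 0.18 = 50.42 ft²·°F·h/BTU
E = A × HDD × 24 / R = 1300 × 3040 × 24 / 50.42 = 1881000 BTU

1880000 BTU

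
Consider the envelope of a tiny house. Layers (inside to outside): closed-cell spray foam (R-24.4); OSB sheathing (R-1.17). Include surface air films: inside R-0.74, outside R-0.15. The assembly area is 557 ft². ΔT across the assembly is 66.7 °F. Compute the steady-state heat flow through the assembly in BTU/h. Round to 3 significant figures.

1400 BTU/h

R_total = 0.74 + 24.4 + 1.17 + 0.15 = 26.46 ft²·°F·h/BTU
Q = A·ΔT/R = 557 × 66.7 / 26.46 = 1404 BTU/h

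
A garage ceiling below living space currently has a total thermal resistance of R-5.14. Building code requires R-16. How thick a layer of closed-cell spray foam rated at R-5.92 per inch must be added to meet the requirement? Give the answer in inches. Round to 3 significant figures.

1.83 in

ΔR = 16 − 5.14 = 10.86 ft²·°F·h/BTU
L = ΔR / (R/in) = 10.86/5.92 = 1.834 in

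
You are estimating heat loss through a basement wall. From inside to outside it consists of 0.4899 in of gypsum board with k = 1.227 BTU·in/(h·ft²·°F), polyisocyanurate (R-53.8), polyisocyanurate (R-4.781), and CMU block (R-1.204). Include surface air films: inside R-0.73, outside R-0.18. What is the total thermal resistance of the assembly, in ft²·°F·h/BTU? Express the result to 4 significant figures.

61.09 ft²·°F·h/BTU

0.4899/1.227 = 0.39927
R_total = 0.73 + 0.39927 + 53.8 + 4.781 + 1.204 + 0.18 = 61.094 ft²·°F·h/BTU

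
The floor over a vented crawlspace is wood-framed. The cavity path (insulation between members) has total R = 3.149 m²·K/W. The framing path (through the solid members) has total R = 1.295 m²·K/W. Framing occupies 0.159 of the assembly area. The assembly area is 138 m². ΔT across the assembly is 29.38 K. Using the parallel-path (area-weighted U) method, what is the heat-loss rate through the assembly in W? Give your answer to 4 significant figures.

1581 W

U_eff = 0.841/3.149 + 0.159/1.295 = 0.26707 + 0.12278 = 0.38985
R_eff = 1/U_eff = 2.5651 m²·K/W
Q = 138 × 29.38 / 2.5651 = 1580.6 W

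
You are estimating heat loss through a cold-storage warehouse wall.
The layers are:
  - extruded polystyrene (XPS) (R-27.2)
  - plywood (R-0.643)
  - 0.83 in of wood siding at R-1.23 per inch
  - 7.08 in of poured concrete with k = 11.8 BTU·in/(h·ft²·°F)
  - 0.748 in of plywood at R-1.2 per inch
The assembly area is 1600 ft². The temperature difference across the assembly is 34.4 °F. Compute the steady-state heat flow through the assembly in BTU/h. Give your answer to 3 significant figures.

0.83 × 1.23 = 1.021
7.08/11.8 = 0.6
0.748 × 1.2 = 0.8976
R_total = 27.2 + 0.643 + 1.021 + 0.6 + 0.8976 = 30.36 ft²·°F·h/BTU
Q = A·ΔT/R = 1600 × 34.4 / 30.36 = 1813 BTU/h

1810 BTU/h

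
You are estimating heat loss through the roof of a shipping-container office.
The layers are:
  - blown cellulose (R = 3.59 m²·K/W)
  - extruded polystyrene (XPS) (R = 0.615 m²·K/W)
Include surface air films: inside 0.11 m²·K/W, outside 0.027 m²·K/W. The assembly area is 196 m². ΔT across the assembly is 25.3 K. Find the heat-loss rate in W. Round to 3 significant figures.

1140 W

R_total = 0.11 + 3.59 + 0.615 + 0.027 = 4.342 m²·K/W
Q = A·ΔT/R = 196 × 25.3 / 4.342 = 1142 W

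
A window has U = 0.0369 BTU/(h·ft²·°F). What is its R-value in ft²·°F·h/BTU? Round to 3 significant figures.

27.1 ft²·°F·h/BTU

R = 1/U = 1/0.0369 = 27.1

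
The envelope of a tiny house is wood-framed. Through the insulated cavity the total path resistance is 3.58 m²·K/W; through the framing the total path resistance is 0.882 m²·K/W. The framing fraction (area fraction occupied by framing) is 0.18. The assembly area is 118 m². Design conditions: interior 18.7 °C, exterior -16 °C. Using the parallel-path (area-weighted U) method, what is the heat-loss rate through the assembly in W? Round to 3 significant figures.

U_eff = 0.82/3.58 + 0.18/0.882 = 0.2291 + 0.2041 = 0.4331
R_eff = 1/U_eff = 2.309 m²·K/W
Q = 118 × (18.7 − (-16)) / 2.309 = 1774 W

1770 W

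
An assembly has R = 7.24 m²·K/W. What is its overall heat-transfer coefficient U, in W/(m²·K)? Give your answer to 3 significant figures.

U = 1/R = 1/7.24 = 0.1381

0.138 W/(m²·K)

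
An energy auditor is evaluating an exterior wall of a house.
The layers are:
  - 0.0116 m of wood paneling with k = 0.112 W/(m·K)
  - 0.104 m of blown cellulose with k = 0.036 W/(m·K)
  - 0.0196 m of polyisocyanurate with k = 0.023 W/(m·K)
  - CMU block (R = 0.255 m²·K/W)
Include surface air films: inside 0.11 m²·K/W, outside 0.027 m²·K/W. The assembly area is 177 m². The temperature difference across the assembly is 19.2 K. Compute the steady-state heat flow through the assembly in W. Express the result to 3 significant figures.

0.0116/0.112 = 0.1036
0.104/0.036 = 2.889
0.0196/0.023 = 0.8522
R_total = 0.11 + 0.1036 + 2.889 + 0.8522 + 0.255 + 0.027 = 4.237 m²·K/W
Q = A·ΔT/R = 177 × 19.2 / 4.237 = 802.1 W

802 W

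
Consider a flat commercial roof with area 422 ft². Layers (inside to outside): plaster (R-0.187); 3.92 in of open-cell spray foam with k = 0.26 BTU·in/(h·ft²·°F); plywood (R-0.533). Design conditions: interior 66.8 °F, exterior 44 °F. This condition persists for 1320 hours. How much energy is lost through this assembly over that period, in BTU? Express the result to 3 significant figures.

804000 BTU

3.92/0.26 = 15.08
R_total = 0.187 + 15.08 + 0.533 = 15.8 ft²·°F·h/BTU
Q = 422 × (66.8 − 44) / 15.8 = 609.1 BTU/h
E = 609.1 × 1320 = 804000 BTU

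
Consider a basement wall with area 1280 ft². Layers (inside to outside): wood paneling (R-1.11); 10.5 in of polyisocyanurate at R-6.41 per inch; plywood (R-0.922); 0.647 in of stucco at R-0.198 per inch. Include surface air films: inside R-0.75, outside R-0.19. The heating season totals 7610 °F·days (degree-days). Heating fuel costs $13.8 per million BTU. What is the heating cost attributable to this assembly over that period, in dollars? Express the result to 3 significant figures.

45.8 dollars

10.5 × 6.41 = 67.31
0.647 × 0.198 = 0.1281
R_total = 0.75 + 1.11 + 67.31 + 0.922 + 0.1281 + 0.19 = 70.41 ft²·°F·h/BTU
E = A × HDD × 24 / R = 1280 × 7610 × 24 / 70.41 = 3320000 BTU
Cost = 3320000/10⁶ × 13.8 = $45.82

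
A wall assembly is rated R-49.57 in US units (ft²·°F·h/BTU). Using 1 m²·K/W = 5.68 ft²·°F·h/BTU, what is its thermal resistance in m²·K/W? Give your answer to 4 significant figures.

R_SI = 49.57/5.68 = 8.7271

8.727 m²·K/W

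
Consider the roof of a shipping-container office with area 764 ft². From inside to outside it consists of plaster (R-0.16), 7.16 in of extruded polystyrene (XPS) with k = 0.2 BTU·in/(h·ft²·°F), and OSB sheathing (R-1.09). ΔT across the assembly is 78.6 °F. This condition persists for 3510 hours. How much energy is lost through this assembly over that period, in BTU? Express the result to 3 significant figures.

5690000 BTU

7.16/0.2 = 35.8
R_total = 0.16 + 35.8 + 1.09 = 37.05 ft²·°F·h/BTU
Q = 764 × 78.6 / 37.05 = 1621 BTU/h
E = 1621 × 3510 = 5689000 BTU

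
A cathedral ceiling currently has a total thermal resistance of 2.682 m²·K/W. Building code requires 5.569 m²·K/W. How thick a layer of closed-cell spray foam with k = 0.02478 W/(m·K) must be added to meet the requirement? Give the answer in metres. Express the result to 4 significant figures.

0.07154 m

ΔR = 5.569 − 2.682 = 2.887 m²·K/W
L = ΔR × k = 2.887 × 0.02478 = 0.07154 m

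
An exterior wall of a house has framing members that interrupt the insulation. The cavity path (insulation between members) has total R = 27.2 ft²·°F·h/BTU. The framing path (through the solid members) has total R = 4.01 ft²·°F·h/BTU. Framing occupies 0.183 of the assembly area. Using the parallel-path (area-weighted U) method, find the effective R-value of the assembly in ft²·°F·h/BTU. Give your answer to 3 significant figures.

13.2 ft²·°F·h/BTU

U_eff = 0.817/27.2 + 0.183/4.01 = 0.03004 + 0.04564 = 0.07567
R_eff = 1/U_eff = 13.21 ft²·°F·h/BTU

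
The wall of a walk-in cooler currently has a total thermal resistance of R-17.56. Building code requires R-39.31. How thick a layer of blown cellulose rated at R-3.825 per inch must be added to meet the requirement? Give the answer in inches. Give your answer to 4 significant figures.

5.686 in

ΔR = 39.31 − 17.56 = 21.75 ft²·°F·h/BTU
L = ΔR / (R/in) = 21.75/3.825 = 5.6863 in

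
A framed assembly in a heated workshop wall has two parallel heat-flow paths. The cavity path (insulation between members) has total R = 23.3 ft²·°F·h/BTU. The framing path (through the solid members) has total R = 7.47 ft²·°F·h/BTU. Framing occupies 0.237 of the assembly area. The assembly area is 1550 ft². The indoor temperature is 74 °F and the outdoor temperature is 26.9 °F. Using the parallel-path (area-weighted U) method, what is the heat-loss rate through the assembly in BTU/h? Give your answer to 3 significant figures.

4710 BTU/h

U_eff = 0.763/23.3 + 0.237/7.47 = 0.03275 + 0.03173 = 0.06447
R_eff = 1/U_eff = 15.51 ft²·°F·h/BTU
Q = 1550 × (74 − 26.9) / 15.51 = 4707 BTU/h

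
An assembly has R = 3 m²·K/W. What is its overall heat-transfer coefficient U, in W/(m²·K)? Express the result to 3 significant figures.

U = 1/R = 1/3 = 0.3333

0.333 W/(m²·K)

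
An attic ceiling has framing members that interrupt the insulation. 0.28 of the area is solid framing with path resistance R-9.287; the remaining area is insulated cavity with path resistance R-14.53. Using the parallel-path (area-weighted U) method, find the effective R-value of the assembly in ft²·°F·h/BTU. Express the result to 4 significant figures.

U_eff = 0.72/14.53 + 0.28/9.287 = 0.049553 + 0.03015 = 0.079702
R_eff = 1/U_eff = 12.547 ft²·°F·h/BTU

12.55 ft²·°F·h/BTU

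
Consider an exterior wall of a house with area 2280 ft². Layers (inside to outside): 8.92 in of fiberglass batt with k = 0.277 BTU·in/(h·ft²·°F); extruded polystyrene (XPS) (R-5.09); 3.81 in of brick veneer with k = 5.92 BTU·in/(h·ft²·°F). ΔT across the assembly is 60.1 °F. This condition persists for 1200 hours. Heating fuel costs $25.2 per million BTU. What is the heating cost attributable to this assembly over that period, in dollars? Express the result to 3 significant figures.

8.92/0.277 = 32.2
3.81/5.92 = 0.6436
R_total = 32.2 + 5.09 + 0.6436 = 37.94 ft²·°F·h/BTU
Q = 2280 × 60.1 / 37.94 = 3612 BTU/h
E = 3612 × 1200 = 4335000 BTU
Cost = 4335000/10⁶ × 25.2 = $109.2

109 dollars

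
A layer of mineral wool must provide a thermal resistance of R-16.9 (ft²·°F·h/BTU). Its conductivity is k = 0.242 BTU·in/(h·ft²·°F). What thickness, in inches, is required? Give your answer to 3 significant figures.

4.09 in

L = R × k = 16.9 × 0.242 = 4.09 in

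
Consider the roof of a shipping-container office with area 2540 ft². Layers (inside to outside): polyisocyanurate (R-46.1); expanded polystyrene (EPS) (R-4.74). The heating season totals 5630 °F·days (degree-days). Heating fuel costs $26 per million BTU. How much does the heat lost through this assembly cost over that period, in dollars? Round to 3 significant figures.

176 dollars

R_total = 46.1 + 4.74 = 50.84 ft²·°F·h/BTU
E = A × HDD × 24 / R = 2540 × 5630 × 24 / 50.84 = 6751000 BTU
Cost = 6751000/10⁶ × 26 = $175.5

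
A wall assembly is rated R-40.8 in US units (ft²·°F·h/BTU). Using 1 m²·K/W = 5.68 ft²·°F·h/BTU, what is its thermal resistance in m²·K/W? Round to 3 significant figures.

R_SI = 40.8/5.68 = 7.183

7.18 m²·K/W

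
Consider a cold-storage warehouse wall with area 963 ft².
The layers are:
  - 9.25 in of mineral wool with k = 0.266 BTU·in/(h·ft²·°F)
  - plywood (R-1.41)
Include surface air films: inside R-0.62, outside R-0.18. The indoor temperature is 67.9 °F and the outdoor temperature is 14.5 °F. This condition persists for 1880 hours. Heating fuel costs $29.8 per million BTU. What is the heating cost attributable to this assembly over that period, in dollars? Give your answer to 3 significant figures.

77.9 dollars

9.25/0.266 = 34.77
R_total = 0.62 + 34.77 + 1.41 + 0.18 = 36.98 ft²·°F·h/BTU
Q = 963 × (67.9 − 14.5) / 36.98 = 1390 BTU/h
E = 1390 × 1880 = 2614000 BTU
Cost = 2614000/10⁶ × 29.8 = $77.9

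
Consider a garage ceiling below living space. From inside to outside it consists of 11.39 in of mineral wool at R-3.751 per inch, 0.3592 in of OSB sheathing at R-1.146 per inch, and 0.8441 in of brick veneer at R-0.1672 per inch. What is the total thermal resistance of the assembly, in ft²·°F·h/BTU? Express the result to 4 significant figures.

43.28 ft²·°F·h/BTU

11.39 × 3.751 = 42.724
0.3592 × 1.146 = 0.41164
0.8441 × 0.1672 = 0.14113
R_total = 42.724 + 0.41164 + 0.14113 = 43.277 ft²·°F·h/BTU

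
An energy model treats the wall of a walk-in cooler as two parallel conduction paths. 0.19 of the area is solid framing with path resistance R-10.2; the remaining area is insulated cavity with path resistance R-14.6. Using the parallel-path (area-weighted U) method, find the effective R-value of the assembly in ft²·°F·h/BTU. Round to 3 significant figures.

13.5 ft²·°F·h/BTU

U_eff = 0.81/14.6 + 0.19/10.2 = 0.05548 + 0.01863 = 0.07411
R_eff = 1/U_eff = 13.49 ft²·°F·h/BTU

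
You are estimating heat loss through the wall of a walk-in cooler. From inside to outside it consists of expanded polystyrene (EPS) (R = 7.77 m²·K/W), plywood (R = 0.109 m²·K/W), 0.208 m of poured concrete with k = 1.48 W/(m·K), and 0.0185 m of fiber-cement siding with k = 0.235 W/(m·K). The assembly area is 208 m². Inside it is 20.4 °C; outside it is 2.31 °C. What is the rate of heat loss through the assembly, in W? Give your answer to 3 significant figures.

465 W

0.208/1.48 = 0.1405
0.0185/0.235 = 0.07872
R_total = 7.77 + 0.109 + 0.1405 + 0.07872 = 8.098 m²·K/W
Q = A·ΔT/R = 208 × (20.4 − 2.31) / 8.098 = 464.6 W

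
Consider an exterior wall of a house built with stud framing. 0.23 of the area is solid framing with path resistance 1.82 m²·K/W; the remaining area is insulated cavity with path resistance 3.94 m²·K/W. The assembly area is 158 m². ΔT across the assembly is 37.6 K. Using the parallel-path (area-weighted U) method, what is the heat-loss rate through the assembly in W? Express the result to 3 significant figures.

1910 W

U_eff = 0.77/3.94 + 0.23/1.82 = 0.1954 + 0.1264 = 0.3218
R_eff = 1/U_eff = 3.107 m²·K/W
Q = 158 × 37.6 / 3.107 = 1912 W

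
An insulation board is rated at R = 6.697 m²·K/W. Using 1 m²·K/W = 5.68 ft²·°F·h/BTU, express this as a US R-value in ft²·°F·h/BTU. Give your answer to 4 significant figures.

R_US = 6.697 × 5.68 = 38.039

38.04 ft²·°F·h/BTU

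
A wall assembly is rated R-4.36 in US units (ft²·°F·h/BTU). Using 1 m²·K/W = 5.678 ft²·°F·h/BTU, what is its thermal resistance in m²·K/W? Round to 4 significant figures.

0.7679 m²·K/W

R_SI = 4.36/5.678 = 0.76788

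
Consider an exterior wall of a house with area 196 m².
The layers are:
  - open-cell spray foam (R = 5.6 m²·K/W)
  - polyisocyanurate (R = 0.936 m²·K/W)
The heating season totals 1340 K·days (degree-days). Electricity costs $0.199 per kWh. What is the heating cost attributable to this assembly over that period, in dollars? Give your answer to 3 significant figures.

192 dollars

R_total = 5.6 + 0.936 = 6.536 m²·K/W
E = A × HDD × 24 / R / 1000 = 196 × 1340 × 24 / 6.536 / 1000 = 964.4 kWh
Cost = 964.4 × 0.199 = $191.9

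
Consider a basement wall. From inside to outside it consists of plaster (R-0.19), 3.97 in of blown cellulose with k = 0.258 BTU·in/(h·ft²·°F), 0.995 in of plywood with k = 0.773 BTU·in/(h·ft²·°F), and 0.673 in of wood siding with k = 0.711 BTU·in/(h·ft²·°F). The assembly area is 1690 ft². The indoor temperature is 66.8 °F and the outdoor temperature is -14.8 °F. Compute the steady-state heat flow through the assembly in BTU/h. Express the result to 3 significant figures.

7740 BTU/h

3.97/0.258 = 15.39
0.995/0.773 = 1.287
0.673/0.711 = 0.9466
R_total = 0.19 + 15.39 + 1.287 + 0.9466 = 17.81 ft²·°F·h/BTU
Q = A·ΔT/R = 1690 × (66.8 − (-14.8)) / 17.81 = 7742 BTU/h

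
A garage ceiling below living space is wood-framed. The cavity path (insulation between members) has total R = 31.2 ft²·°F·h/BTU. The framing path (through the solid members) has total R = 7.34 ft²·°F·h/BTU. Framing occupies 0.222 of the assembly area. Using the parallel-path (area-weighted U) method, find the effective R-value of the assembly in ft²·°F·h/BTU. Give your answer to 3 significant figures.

18.1 ft²·°F·h/BTU

U_eff = 0.778/31.2 + 0.222/7.34 = 0.02494 + 0.03025 = 0.05518
R_eff = 1/U_eff = 18.12 ft²·°F·h/BTU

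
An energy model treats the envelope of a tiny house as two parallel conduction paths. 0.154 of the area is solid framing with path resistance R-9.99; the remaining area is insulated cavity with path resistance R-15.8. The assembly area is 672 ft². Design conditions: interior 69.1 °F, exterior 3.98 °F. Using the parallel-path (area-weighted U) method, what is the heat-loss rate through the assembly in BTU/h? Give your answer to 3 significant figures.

U_eff = 0.846/15.8 + 0.154/9.99 = 0.05354 + 0.01542 = 0.06896
R_eff = 1/U_eff = 14.5 ft²·°F·h/BTU
Q = 672 × (69.1 − 3.98) / 14.5 = 3018 BTU/h

3020 BTU/h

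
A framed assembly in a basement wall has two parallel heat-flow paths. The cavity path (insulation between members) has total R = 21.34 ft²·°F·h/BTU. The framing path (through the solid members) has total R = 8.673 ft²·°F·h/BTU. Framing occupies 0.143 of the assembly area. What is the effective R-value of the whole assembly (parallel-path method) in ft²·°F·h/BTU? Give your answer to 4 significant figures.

U_eff = 0.857/21.34 + 0.143/8.673 = 0.040159 + 0.016488 = 0.056647
R_eff = 1/U_eff = 17.653 ft²·°F·h/BTU

17.65 ft²·°F·h/BTU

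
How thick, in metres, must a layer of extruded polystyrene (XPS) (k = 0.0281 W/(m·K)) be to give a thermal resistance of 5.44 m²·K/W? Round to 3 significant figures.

0.153 m

L = R·k = 5.44 × 0.0281 = 0.1529 m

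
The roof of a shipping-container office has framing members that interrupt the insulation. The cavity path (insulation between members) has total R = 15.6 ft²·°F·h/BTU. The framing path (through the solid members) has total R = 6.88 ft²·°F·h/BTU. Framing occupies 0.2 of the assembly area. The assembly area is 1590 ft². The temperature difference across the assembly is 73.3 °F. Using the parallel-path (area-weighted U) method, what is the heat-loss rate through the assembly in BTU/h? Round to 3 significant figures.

9360 BTU/h

U_eff = 0.8/15.6 + 0.2/6.88 = 0.05128 + 0.02907 = 0.08035
R_eff = 1/U_eff = 12.45 ft²·°F·h/BTU
Q = 1590 × 73.3 / 12.45 = 9365 BTU/h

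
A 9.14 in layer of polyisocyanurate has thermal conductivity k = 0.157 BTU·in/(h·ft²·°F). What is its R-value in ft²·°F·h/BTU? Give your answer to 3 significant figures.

R = L/k = 9.14/0.157 = 58.22 ft²·°F·h/BTU

58.2 ft²·°F·h/BTU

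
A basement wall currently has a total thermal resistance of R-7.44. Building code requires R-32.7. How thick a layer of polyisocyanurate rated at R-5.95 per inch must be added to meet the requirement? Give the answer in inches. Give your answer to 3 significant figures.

ΔR = 32.7 − 7.44 = 25.26 ft²·°F·h/BTU
L = ΔR / (R/in) = 25.26/5.95 = 4.245 in

4.25 in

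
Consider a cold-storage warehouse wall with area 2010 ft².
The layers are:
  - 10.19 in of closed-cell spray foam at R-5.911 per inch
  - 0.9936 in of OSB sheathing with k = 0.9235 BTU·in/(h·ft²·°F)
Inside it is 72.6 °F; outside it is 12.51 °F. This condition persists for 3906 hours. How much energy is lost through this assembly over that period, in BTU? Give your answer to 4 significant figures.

10.19 × 5.911 = 60.233
0.9936/0.9235 = 1.0759
R_total = 60.233 + 1.0759 = 61.309 ft²·°F·h/BTU
Q = 2010 × (72.6 − 12.51) / 61.309 = 1970 BTU/h
E = 1970 × 3906 = 7695000 BTU

7695000 BTU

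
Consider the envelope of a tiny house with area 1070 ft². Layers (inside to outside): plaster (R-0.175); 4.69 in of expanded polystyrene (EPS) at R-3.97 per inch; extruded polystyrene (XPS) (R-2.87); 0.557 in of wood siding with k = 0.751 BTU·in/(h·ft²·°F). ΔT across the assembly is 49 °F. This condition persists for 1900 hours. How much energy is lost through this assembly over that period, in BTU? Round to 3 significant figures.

4450000 BTU

4.69 × 3.97 = 18.62
0.557/0.751 = 0.7417
R_total = 0.175 + 18.62 + 2.87 + 0.7417 = 22.41 ft²·°F·h/BTU
Q = 1070 × 49 / 22.41 = 2340 BTU/h
E = 2340 × 1900 = 4446000 BTU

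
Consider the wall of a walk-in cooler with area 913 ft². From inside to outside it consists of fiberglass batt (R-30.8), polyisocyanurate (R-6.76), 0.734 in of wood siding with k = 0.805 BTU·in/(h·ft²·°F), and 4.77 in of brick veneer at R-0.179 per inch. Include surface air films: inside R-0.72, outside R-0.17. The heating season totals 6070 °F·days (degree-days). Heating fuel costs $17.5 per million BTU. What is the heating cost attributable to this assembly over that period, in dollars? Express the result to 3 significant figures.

57.9 dollars

0.734/0.805 = 0.9118
4.77 × 0.179 = 0.8538
R_total = 0.72 + 30.8 + 6.76 + 0.9118 + 0.8538 + 0.17 = 40.22 ft²·°F·h/BTU
E = A × HDD × 24 / R = 913 × 6070 × 24 / 40.22 = 3307000 BTU
Cost = 3307000/10⁶ × 17.5 = $57.88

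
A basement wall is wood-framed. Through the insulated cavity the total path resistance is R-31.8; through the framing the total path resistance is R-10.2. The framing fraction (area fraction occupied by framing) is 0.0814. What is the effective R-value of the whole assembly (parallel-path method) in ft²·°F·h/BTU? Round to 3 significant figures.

27.1 ft²·°F·h/BTU

U_eff = 0.9186/31.8 + 0.0814/10.2 = 0.02889 + 0.00798 = 0.03687
R_eff = 1/U_eff = 27.12 ft²·°F·h/BTU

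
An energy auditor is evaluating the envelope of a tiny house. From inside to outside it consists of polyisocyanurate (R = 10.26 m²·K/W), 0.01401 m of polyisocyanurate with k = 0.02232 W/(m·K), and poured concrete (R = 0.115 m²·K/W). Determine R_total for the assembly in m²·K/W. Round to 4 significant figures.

11.00 m²·K/W

0.01401/0.02232 = 0.62769
R_total = 10.26 + 0.62769 + 0.115 = 11.003 m²·K/W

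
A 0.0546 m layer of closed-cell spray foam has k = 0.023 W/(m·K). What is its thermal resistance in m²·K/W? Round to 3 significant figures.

2.37 m²·K/W

R = L/k = 0.0546/0.023 = 2.374 m²·K/W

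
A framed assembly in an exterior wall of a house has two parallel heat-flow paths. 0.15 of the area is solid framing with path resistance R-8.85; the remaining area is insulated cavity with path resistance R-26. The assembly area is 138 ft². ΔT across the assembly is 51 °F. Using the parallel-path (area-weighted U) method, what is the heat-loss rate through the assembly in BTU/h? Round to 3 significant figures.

U_eff = 0.85/26 + 0.15/8.85 = 0.03269 + 0.01695 = 0.04964
R_eff = 1/U_eff = 20.14 ft²·°F·h/BTU
Q = 138 × 51 / 20.14 = 349.4 BTU/h

349 BTU/h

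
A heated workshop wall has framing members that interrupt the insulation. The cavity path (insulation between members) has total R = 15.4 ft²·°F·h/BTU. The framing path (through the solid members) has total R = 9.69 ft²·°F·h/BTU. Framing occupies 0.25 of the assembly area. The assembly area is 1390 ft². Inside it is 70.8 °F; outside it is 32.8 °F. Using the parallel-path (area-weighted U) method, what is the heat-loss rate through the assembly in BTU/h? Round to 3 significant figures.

3940 BTU/h

U_eff = 0.75/15.4 + 0.25/9.69 = 0.0487 + 0.0258 = 0.0745
R_eff = 1/U_eff = 13.42 ft²·°F·h/BTU
Q = 1390 × (70.8 − 32.8) / 13.42 = 3935 BTU/h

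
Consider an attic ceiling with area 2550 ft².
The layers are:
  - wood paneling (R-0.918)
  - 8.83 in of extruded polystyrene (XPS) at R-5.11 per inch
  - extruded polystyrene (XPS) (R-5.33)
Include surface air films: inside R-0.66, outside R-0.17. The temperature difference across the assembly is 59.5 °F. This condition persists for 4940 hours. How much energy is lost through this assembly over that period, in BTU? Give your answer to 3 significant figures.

14400000 BTU

8.83 × 5.11 = 45.12
R_total = 0.66 + 0.918 + 45.12 + 5.33 + 0.17 = 52.2 ft²·°F·h/BTU
Q = 2550 × 59.5 / 52.2 = 2907 BTU/h
E = 2907 × 4940 = 14360000 BTU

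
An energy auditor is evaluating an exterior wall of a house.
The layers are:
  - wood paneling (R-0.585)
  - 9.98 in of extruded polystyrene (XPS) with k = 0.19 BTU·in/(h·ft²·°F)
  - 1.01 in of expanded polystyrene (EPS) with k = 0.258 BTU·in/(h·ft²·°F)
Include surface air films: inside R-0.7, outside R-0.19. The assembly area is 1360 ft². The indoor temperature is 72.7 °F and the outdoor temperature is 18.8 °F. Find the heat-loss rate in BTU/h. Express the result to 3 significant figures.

1270 BTU/h

9.98/0.19 = 52.53
1.01/0.258 = 3.915
R_total = 0.7 + 0.585 + 52.53 + 3.915 + 0.19 = 57.92 ft²·°F·h/BTU
Q = A·ΔT/R = 1360 × (72.7 − 18.8) / 57.92 = 1266 BTU/h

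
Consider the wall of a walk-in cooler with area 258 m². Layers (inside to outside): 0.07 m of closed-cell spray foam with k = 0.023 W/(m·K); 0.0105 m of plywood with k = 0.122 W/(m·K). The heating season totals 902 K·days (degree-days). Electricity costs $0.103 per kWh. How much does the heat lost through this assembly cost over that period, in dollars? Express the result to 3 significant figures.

0.07/0.023 = 3.043
0.0105/0.122 = 0.08607
R_total = 3.043 + 0.08607 = 3.13 m²·K/W
E = A × HDD × 24 / R / 1000 = 258 × 902 × 24 / 3.13 / 1000 = 1785 kWh
Cost = 1785 × 0.103 = $183.8

184 dollars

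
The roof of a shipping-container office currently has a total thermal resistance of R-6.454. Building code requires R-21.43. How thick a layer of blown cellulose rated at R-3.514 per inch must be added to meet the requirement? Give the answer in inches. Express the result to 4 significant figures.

4.262 in

ΔR = 21.43 − 6.454 = 14.976 ft²·°F·h/BTU
L = ΔR / (R/in) = 14.976/3.514 = 4.2618 in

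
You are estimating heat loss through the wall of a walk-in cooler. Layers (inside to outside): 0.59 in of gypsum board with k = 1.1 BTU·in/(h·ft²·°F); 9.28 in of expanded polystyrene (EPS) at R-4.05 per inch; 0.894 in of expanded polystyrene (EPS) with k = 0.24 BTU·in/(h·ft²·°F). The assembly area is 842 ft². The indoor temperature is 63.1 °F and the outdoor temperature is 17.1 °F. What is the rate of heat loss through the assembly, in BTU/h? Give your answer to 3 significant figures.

0.59/1.1 = 0.5364
9.28 × 4.05 = 37.58
0.894/0.24 = 3.725
R_total = 0.5364 + 37.58 + 3.725 = 41.85 ft²·°F·h/BTU
Q = A·ΔT/R = 842 × (63.1 − 17.1) / 41.85 = 925.6 BTU/h

926 BTU/h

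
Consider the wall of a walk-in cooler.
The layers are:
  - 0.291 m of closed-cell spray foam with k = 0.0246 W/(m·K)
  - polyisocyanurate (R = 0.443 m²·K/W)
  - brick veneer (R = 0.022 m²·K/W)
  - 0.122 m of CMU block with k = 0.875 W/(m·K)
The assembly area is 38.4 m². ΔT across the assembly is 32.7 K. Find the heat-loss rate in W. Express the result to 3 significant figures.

0.291/0.0246 = 11.83
0.122/0.875 = 0.1394
R_total = 11.83 + 0.443 + 0.022 + 0.1394 = 12.43 m²·K/W
Q = A·ΔT/R = 38.4 × 32.7 / 12.43 = 101 W

101 W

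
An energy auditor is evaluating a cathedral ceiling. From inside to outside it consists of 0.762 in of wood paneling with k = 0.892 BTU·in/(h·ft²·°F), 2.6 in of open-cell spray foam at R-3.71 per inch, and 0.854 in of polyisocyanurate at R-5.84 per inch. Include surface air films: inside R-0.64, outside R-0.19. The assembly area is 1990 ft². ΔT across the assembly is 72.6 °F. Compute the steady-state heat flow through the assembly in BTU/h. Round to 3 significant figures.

8850 BTU/h

0.762/0.892 = 0.8543
2.6 × 3.71 = 9.646
0.854 × 5.84 = 4.987
R_total = 0.64 + 0.8543 + 9.646 + 4.987 + 0.19 = 16.32 ft²·°F·h/BTU
Q = A·ΔT/R = 1990 × 72.6 / 16.32 = 8854 BTU/h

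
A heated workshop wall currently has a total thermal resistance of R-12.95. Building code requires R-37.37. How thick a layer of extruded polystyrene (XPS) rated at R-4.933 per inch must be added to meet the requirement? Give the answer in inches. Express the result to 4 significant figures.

ΔR = 37.37 − 12.95 = 24.42 ft²·°F·h/BTU
L = ΔR / (R/in) = 24.42/4.933 = 4.9503 in

4.950 in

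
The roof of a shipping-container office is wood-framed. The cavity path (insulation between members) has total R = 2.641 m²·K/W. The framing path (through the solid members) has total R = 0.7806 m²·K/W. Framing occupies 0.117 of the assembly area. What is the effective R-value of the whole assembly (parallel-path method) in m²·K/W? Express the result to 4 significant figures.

2.065 m²·K/W

U_eff = 0.883/2.641 + 0.117/0.7806 = 0.33434 + 0.14988 = 0.48423
R_eff = 1/U_eff = 2.0651 m²·K/W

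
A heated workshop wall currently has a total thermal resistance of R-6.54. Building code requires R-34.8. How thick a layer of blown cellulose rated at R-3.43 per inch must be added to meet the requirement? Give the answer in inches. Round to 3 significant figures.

8.24 in

ΔR = 34.8 − 6.54 = 28.26 ft²·°F·h/BTU
L = ΔR / (R/in) = 28.26/3.43 = 8.239 in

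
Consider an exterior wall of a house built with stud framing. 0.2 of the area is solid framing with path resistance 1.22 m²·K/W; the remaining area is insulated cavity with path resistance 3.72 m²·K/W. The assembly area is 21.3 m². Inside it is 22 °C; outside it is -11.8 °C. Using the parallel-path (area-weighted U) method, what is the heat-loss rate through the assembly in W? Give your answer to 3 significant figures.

U_eff = 0.8/3.72 + 0.2/1.22 = 0.2151 + 0.1639 = 0.379
R_eff = 1/U_eff = 2.639 m²·K/W
Q = 21.3 × (22 − (-11.8)) / 2.639 = 272.8 W

273 W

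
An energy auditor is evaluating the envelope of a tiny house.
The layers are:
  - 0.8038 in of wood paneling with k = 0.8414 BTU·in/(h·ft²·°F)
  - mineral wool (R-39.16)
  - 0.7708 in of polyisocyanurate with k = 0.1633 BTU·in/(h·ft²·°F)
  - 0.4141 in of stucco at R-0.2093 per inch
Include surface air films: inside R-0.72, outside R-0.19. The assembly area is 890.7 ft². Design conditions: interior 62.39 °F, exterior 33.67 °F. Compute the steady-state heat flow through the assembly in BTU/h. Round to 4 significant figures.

558.1 BTU/h

0.8038/0.8414 = 0.95531
0.7708/0.1633 = 4.7201
0.4141 × 0.2093 = 0.086671
R_total = 0.72 + 0.95531 + 39.16 + 4.7201 + 0.086671 + 0.19 = 45.832 ft²·°F·h/BTU
Q = A·ΔT/R = 890.7 × (62.39 − 33.67) / 45.832 = 558.14 BTU/h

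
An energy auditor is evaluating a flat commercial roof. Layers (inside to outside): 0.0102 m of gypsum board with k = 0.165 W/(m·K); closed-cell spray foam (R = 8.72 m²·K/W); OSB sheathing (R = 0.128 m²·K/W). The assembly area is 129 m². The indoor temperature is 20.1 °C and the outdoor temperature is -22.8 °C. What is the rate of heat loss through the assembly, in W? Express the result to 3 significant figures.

0.0102/0.165 = 0.06182
R_total = 0.06182 + 8.72 + 0.128 = 8.91 m²·K/W
Q = A·ΔT/R = 129 × (20.1 − (-22.8)) / 8.91 = 621.1 W

621 W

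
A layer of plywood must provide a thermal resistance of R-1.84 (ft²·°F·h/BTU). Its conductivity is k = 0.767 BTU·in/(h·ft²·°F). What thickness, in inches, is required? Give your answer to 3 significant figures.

L = R × k = 1.84 × 0.767 = 1.411 in

1.41 in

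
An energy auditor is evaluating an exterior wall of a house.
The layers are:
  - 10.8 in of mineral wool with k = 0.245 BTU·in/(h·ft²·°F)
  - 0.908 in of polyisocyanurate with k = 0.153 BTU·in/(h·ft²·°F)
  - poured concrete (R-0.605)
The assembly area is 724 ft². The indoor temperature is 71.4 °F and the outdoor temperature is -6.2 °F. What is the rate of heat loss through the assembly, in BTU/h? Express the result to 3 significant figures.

1110 BTU/h

10.8/0.245 = 44.08
0.908/0.153 = 5.935
R_total = 44.08 + 5.935 + 0.605 = 50.62 ft²·°F·h/BTU
Q = A·ΔT/R = 724 × (71.4 − (-6.2)) / 50.62 = 1110 BTU/h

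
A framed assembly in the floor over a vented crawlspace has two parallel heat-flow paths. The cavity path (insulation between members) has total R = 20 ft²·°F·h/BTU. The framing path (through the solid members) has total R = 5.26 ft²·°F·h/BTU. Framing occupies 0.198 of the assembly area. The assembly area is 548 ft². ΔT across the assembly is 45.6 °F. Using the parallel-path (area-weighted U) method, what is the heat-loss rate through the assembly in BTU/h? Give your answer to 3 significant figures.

1940 BTU/h

U_eff = 0.802/20 + 0.198/5.26 = 0.0401 + 0.03764 = 0.07774
R_eff = 1/U_eff = 12.86 ft²·°F·h/BTU
Q = 548 × 45.6 / 12.86 = 1943 BTU/h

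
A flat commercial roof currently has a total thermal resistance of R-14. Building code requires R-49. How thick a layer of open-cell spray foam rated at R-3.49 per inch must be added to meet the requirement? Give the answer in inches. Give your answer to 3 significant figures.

10.0 in

ΔR = 49 − 14 = 35 ft²·°F·h/BTU
L = ΔR / (R/in) = 35/3.49 = 10.03 in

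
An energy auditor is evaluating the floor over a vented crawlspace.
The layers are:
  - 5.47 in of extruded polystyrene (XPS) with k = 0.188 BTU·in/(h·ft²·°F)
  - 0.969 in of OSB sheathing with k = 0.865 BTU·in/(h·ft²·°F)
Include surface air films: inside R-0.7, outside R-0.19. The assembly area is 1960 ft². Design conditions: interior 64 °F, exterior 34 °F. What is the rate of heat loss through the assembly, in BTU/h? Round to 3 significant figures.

1890 BTU/h

5.47/0.188 = 29.1
0.969/0.865 = 1.12
R_total = 0.7 + 29.1 + 1.12 + 0.19 = 31.11 ft²·°F·h/BTU
Q = A·ΔT/R = 1960 × (64 − 34) / 31.11 = 1890 BTU/h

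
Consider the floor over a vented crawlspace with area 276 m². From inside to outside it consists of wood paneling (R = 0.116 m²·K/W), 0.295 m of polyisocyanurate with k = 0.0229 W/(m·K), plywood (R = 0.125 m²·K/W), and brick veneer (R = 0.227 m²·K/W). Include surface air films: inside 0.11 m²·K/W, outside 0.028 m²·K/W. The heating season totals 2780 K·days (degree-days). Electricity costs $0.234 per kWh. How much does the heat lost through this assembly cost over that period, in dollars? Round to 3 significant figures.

0.295/0.0229 = 12.88
R_total = 0.11 + 0.116 + 12.88 + 0.125 + 0.227 + 0.028 = 13.49 m²·K/W
E = A × HDD × 24 / R / 1000 = 276 × 2780 × 24 / 13.49 / 1000 = 1365 kWh
Cost = 1365 × 0.234 = $319.5

319 dollars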